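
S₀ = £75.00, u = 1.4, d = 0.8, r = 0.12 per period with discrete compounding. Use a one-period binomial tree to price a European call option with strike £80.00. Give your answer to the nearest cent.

£11.90

Risk-neutral probability p = (1 + 0.12 − 0.8)/(1.4 − 0.8) = 0.3200/0.6000 = 0.5333
Terminal stock prices: S_u = 105, S_d = 60
Terminal payoffs (S − K): max(25, 0) = 25, max(-20, 0) = 0
Node 0 (S = 75): V_0 = 1/1.12·[0.5333·25.0000 + 0.4667·0.0000] = 11.9048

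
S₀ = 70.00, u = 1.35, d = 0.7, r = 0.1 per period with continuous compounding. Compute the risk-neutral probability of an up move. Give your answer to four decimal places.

p = 0.6233

Risk-neutral probability p = (e^0.1 − 0.7)/(1.35 − 0.7) = 0.4052/0.6500 = 0.6233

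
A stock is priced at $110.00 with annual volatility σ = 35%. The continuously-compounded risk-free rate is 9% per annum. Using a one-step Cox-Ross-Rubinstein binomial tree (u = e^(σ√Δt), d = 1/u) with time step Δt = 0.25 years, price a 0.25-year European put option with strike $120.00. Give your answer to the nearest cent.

CRR parameters: u = e^(σ√Δt) = e^(0.35·√0.25) = 1.1912, d = 1/u = 0.8395
Per-period rate: rΔt = 0.09·0.25 = 0.0225, so R = e^0.0225 = 1.0228
Risk-neutral probability p = (e^0.0225 − 0.8395)/(1.1912 − 0.8395) = 0.1833/0.3518 = 0.5210
Terminal stock prices: S_u = 131, S_d = 92.34
Terminal payoffs (K − S): max(-11.04, 0) = 0, max(27.66, 0) = 27.66
Node 0 (S = 110): V_0 = e^(−0.0225)·[0.5210·0.0000 + 0.4790·27.6597] = 12.9530

$12.95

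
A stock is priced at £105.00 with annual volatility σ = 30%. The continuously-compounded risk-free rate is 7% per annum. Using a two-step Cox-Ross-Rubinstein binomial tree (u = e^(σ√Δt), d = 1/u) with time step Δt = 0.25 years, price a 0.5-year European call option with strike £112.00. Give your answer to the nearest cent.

CRR parameters: u = e^(σ√Δt) = e^(0.3·√0.25) = 1.1618, d = 1/u = 0.8607
Per-period rate: rΔt = 0.07·0.25 = 0.0175, so R = e^0.0175 = 1.0177
Risk-neutral probability p = (e^0.0175 − 0.8607)/(1.1618 − 0.8607) = 0.1569/0.3011 = 0.5212
Terminal stock prices: S_uu = 141.7, S_ud = 105, S_dd = 77.79
Terminal payoffs (S − K): max(29.74, 0) = 29.74, max(-7, 0) = 0, max(-34.21, 0) = 0
Node u (S = 122): V_u = e^(−0.0175)·[0.5212·29.7352 + 0.4788·0.0000] = 15.2290
Node d (S = 90.37): V_d = e^(−0.0175)·[0.5212·0.0000 + 0.4788·0.0000] = 0.0000
Node 0 (S = 105): V_0 = e^(−0.0175)·[0.5212·15.2290 + 0.4788·0.0000] = 7.7996

£7.80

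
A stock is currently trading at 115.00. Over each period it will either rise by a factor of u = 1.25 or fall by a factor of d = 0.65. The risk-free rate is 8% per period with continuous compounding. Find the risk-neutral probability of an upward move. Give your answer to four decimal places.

Risk-neutral probability p = (e^0.08 − 0.65)/(1.25 − 0.65) = 0.4333/0.6000 = 0.7221

p = 0.7221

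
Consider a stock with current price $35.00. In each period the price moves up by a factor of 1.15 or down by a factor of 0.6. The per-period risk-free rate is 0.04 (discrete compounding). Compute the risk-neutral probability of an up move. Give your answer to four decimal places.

p = 0.8000

Risk-neutral probability p = (1 + 0.04 − 0.6)/(1.15 − 0.6) = 0.4400/0.5500 = 0.8000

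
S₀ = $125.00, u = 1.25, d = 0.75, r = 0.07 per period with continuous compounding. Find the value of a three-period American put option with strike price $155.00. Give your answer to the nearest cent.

$30.00

Risk-neutral probability p = (e^0.07 − 0.75)/(1.25 − 0.75) = 0.3225/0.5000 = 0.6450
Terminal stock prices: S_uuu = 244.1, S_uud = 146.5, S_udd = 87.89, S_ddd = 52.73
Terminal payoffs (K − S): max(-89.14, 0) = 0, max(8.516, 0) = 8.516, max(67.11, 0) = 67.11, max(102.3, 0) = 102.3
Node uu (S = 195.3): continuation = e^(−0.07)·[0.6450·0.0000 + 0.3550·8.5156] = 2.8185; exercise value = 0.0000 ≤ continuation, so V_uu = 2.8185
Node ud (S = 117.2): continuation = e^(−0.07)·[0.6450·8.5156 + 0.3550·67.1094] = 27.3335; exercise value = 37.8125 > continuation, so V_ud = 37.8125 (exercise)
Node dd (S = 70.31): continuation = e^(−0.07)·[0.6450·67.1094 + 0.3550·102.2656] = 74.2085; exercise value = 84.6875 > continuation, so V_dd = 84.6875 (exercise)
Node u (S = 156.2): continuation = e^(−0.07)·[0.6450·2.8185 + 0.3550·37.8125] = 14.2104; exercise value = 0.0000 ≤ continuation, so V_u = 14.2104
Node d (S = 93.75): continuation = e^(−0.07)·[0.6450·37.8125 + 0.3550·84.6875] = 50.7710; exercise value = 61.2500 > continuation, so V_d = 61.2500 (exercise)
Node 0 (S = 125): continuation = e^(−0.07)·[0.6450·14.2104 + 0.3550·61.2500] = 28.8191; exercise value = 30.0000 > continuation, so V_0 = 30.0000 (exercise)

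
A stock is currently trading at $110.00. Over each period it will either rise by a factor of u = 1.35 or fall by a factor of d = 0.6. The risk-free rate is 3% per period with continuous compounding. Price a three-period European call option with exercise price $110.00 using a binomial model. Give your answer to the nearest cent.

$31.71

Risk-neutral probability p = (e^0.03 − 0.6)/(1.35 − 0.6) = 0.4305/0.7500 = 0.5739
Terminal stock prices: S_uuu = 270.6, S_uud = 120.3, S_udd = 53.46, S_ddd = 23.76
Terminal payoffs (S − K): max(160.6, 0) = 160.6, max(10.29, 0) = 10.29, max(-56.54, 0) = 0, max(-86.24, 0) = 0
Node uu (S = 200.5): V_uu = e^(−0.03)·[0.5739·160.6413 + 0.4261·10.2850] = 93.7260
Node ud (S = 89.1): V_ud = e^(−0.03)·[0.5739·10.2850 + 0.4261·0.0000] = 5.7285
Node dd (S = 39.6): V_dd = e^(−0.03)·[0.5739·0.0000 + 0.4261·0.0000] = 0.0000
Node u (S = 148.5): V_u = e^(−0.03)·[0.5739·93.7260 + 0.4261·5.7285] = 54.5718
Node d (S = 66): V_d = e^(−0.03)·[0.5739·5.7285 + 0.4261·0.0000] = 3.1906
Node 0 (S = 110): V_0 = e^(−0.03)·[0.5739·54.5718 + 0.4261·3.1906] = 31.7144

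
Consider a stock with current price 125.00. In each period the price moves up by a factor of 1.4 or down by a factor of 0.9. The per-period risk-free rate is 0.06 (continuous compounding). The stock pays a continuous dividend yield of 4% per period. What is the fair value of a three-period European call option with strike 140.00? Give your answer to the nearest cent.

11.82

Per-period risk-free factor R = e^0.06 = 1.0618; dividend-adjusted growth = e^(0.06−0.04) = 1.0202.
Risk-neutral probability p = (1.0202 − 0.9)/(1.4 − 0.9) = 0.1202/0.5000 = 0.2404
Terminal stock prices: S_uuu = 343, S_uud = 220.5, S_udd = 141.8, S_ddd = 91.13
Terminal payoffs (S − K): max(203, 0) = 203, max(80.5, 0) = 80.5, max(1.75, 0) = 1.75, max(-48.87, 0) = 0
Node uu (S = 245): V_uu = e^(−0.06)·[0.2404·203.0000 + 0.7596·80.5000] = 103.5464
Node ud (S = 157.5): V_ud = e^(−0.06)·[0.2404·80.5000 + 0.7596·1.7500] = 19.4773
Node dd (S = 101.2): V_dd = e^(−0.06)·[0.2404·1.7500 + 0.7596·0.0000] = 0.3962
Node u (S = 175): V_u = e^(−0.06)·[0.2404·103.5464 + 0.7596·19.4773] = 37.3765
Node d (S = 112.5): V_d = e^(−0.06)·[0.2404·19.4773 + 0.7596·0.3962] = 4.6931
Node 0 (S = 125): V_0 = e^(−0.06)·[0.2404·37.3765 + 0.7596·4.6931] = 11.8194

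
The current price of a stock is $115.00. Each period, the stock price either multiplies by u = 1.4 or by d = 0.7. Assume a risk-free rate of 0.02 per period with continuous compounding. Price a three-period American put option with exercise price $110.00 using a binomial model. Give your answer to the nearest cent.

$23.06

Risk-neutral probability p = (e^0.02 − 0.7)/(1.4 − 0.7) = 0.3202/0.7000 = 0.4574
Terminal stock prices: S_uuu = 315.6, S_uud = 157.8, S_udd = 78.89, S_ddd = 39.44
Terminal payoffs (K − S): max(-205.6, 0) = 0, max(-47.78, 0) = 0, max(31.11, 0) = 31.11, max(70.56, 0) = 70.56
Node uu (S = 225.4): continuation = e^(−0.02)·[0.4574·0.0000 + 0.5426·0.0000] = 0.0000; exercise value = 0.0000 ≤ continuation, so V_uu = 0.0000
Node ud (S = 112.7): continuation = e^(−0.02)·[0.4574·0.0000 + 0.5426·31.1100] = 16.5451; exercise value = 0.0000 ≤ continuation, so V_ud = 16.5451
Node dd (S = 56.35): continuation = e^(−0.02)·[0.4574·31.1100 + 0.5426·70.5550] = 51.4719; exercise value = 53.6500 > continuation, so V_dd = 53.6500 (exercise)
Node u (S = 161): continuation = e^(−0.02)·[0.4574·0.0000 + 0.5426·16.5451] = 8.7991; exercise value = 0.0000 ≤ continuation, so V_u = 8.7991
Node d (S = 80.5): continuation = e^(−0.02)·[0.4574·16.5451 + 0.5426·53.6500] = 35.9508; exercise value = 29.5000 ≤ continuation, so V_d = 35.9508
Node 0 (S = 115): continuation = e^(−0.02)·[0.4574·8.7991 + 0.5426·35.9508] = 23.0649; exercise value = 0.0000 ≤ continuation, so V_0 = 23.0649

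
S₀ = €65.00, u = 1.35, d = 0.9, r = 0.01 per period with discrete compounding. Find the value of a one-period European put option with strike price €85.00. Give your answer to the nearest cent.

Risk-neutral probability p = (1 + 0.01 − 0.9)/(1.35 − 0.9) = 0.1100/0.4500 = 0.2444
Terminal stock prices: S_u = 87.75, S_d = 58.5
Terminal payoffs (K − S): max(-2.75, 0) = 0, max(26.5, 0) = 26.5
Node 0 (S = 65): V_0 = 1/1.01·[0.2444·0.0000 + 0.7556·26.5000] = 19.8240

€19.82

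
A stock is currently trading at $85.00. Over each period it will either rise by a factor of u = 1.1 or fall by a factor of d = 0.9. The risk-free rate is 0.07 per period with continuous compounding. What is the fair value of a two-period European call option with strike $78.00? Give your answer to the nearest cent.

Risk-neutral probability p = (e^0.07 − 0.9)/(1.1 − 0.9) = 0.1725/0.2000 = 0.8625
Terminal stock prices: S_uu = 102.9, S_ud = 84.15, S_dd = 68.85
Terminal payoffs (S − K): max(24.85, 0) = 24.85, max(6.15, 0) = 6.15, max(-9.15, 0) = 0
Node u (S = 93.5): V_u = e^(−0.07)·[0.8625·24.8500 + 0.1375·6.1500] = 20.7733
Node d (S = 76.5): V_d = e^(−0.07)·[0.8625·6.1500 + 0.1375·0.0000] = 4.9460
Node 0 (S = 85): V_0 = e^(−0.07)·[0.8625·20.7733 + 0.1375·4.9460] = 17.3404

$17.34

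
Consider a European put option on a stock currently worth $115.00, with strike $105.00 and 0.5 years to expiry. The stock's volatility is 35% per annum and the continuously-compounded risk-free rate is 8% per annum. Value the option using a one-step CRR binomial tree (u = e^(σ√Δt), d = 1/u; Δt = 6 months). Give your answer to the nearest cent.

$7.01

CRR parameters: u = e^(σ√Δt) = e^(0.35·√0.5) = 1.2808, d = 1/u = 0.7808
Per-period rate: rΔt = 0.08·0.5 = 0.04, so R = e^0.04 = 1.0408
Risk-neutral probability p = (e^0.04 − 0.7808)/(1.2808 − 0.7808) = 0.2601/0.5000 = 0.5201
Terminal stock prices: S_u = 147.3, S_d = 89.79
Terminal payoffs (K − S): max(-42.29, 0) = 0, max(15.21, 0) = 15.21
Node 0 (S = 115): V_0 = e^(−0.04)·[0.5201·0.0000 + 0.4799·15.2126] = 7.0149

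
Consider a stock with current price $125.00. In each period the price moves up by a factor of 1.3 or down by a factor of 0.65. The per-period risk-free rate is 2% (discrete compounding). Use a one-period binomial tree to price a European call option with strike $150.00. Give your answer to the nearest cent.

Risk-neutral probability p = (1 + 0.02 − 0.65)/(1.3 − 0.65) = 0.3700/0.6500 = 0.5692
Terminal stock prices: S_u = 162.5, S_d = 81.25
Terminal payoffs (S − K): max(12.5, 0) = 12.5, max(-68.75, 0) = 0
Node 0 (S = 125): V_0 = 1/1.02·[0.5692·12.5000 + 0.4308·0.0000] = 6.9759

$6.98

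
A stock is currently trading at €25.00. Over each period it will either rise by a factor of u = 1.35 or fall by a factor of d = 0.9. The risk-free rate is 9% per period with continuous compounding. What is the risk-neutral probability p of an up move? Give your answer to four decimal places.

Risk-neutral probability p = (e^0.09 − 0.9)/(1.35 − 0.9) = 0.1942/0.4500 = 0.4315

p = 0.4315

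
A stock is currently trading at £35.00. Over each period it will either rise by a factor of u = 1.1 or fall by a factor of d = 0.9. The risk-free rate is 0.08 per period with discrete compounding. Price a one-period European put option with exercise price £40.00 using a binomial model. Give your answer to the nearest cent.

Risk-neutral probability p = (1 + 0.08 − 0.9)/(1.1 − 0.9) = 0.1800/0.2000 = 0.9000
Terminal stock prices: S_u = 38.5, S_d = 31.5
Terminal payoffs (K − S): max(1.5, 0) = 1.5, max(8.5, 0) = 8.5
Node 0 (S = 35): V_0 = 1/1.08·[0.9000·1.5000 + 0.1000·8.5000] = 2.0370

£2.04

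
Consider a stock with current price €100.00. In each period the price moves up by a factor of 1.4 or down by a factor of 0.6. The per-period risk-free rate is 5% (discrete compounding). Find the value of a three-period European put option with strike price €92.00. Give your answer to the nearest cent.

Risk-neutral probability p = (1 + 0.05 − 0.6)/(1.4 − 0.6) = 0.4500/0.8000 = 0.5625
Terminal stock prices: S_uuu = 274.4, S_uud = 117.6, S_udd = 50.4, S_ddd = 21.6
Terminal payoffs (K − S): max(-182.4, 0) = 0, max(-25.6, 0) = 0, max(41.6, 0) = 41.6, max(70.4, 0) = 70.4
Node uu (S = 196): V_uu = 1/1.05·[0.5625·0.0000 + 0.4375·0.0000] = 0.0000
Node ud (S = 84): V_ud = 1/1.05·[0.5625·0.0000 + 0.4375·41.6000] = 17.3333
Node dd (S = 36): V_dd = 1/1.05·[0.5625·41.6000 + 0.4375·70.4000] = 51.6190
Node u (S = 140): V_u = 1/1.05·[0.5625·0.0000 + 0.4375·17.3333] = 7.2222
Node d (S = 60): V_d = 1/1.05·[0.5625·17.3333 + 0.4375·51.6190] = 30.7937
Node 0 (S = 100): V_0 = 1/1.05·[0.5625·7.2222 + 0.4375·30.7937] = 16.6997

€16.70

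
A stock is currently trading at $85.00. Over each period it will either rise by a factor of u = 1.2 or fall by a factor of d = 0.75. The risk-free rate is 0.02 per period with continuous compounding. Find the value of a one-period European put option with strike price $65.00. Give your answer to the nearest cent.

$0.49

Risk-neutral probability p = (e^0.02 − 0.75)/(1.2 − 0.75) = 0.2702/0.4500 = 0.6004
Terminal stock prices: S_u = 102, S_d = 63.75
Terminal payoffs (K − S): max(-37, 0) = 0, max(1.25, 0) = 1.25
Node 0 (S = 85): V_0 = e^(−0.02)·[0.6004·0.0000 + 0.3996·1.2500] = 0.4896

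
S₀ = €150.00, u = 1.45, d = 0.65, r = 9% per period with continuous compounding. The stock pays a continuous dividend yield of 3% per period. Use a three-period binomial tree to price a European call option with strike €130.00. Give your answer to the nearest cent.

€56.17

Per-period risk-free factor R = e^0.09 = 1.0942; dividend-adjusted growth = e^(0.09−0.03) = 1.0618.
Risk-neutral probability p = (1.0618 − 0.65)/(1.45 − 0.65) = 0.4118/0.8000 = 0.5148
Terminal stock prices: S_uuu = 457.3, S_uud = 205, S_udd = 91.89, S_ddd = 41.19
Terminal payoffs (S − K): max(327.3, 0) = 327.3, max(74.99, 0) = 74.99, max(-38.11, 0) = 0, max(-88.81, 0) = 0
Node uu (S = 315.4): V_uu = e^(−0.09)·[0.5148·327.2937 + 0.4852·74.9938] = 187.2432
Node ud (S = 141.4): V_ud = e^(−0.09)·[0.5148·74.9938 + 0.4852·0.0000] = 35.2836
Node dd (S = 63.38): V_dd = e^(−0.09)·[0.5148·0.0000 + 0.4852·0.0000] = 0.0000
Node u (S = 217.5): V_u = e^(−0.09)·[0.5148·187.2432 + 0.4852·35.2836] = 103.7419
Node d (S = 97.5): V_d = e^(−0.09)·[0.5148·35.2836 + 0.4852·0.0000] = 16.6005
Node 0 (S = 150): V_0 = e^(−0.09)·[0.5148·103.7419 + 0.4852·16.6005] = 56.1707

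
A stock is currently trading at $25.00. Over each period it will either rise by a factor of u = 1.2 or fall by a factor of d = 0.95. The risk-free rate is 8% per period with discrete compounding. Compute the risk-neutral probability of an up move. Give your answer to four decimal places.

Risk-neutral probability p = (1 + 0.08 − 0.95)/(1.2 − 0.95) = 0.1300/0.2500 = 0.5200

p = 0.5200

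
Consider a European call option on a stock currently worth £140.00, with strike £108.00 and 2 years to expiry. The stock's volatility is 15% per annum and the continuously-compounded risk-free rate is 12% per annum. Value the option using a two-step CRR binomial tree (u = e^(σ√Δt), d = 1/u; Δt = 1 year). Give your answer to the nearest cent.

CRR parameters: u = e^(σ√Δt) = e^(0.15·√1) = 1.1618, d = 1/u = 0.8607
Per-period rate: rΔt = 0.12·1 = 0.12, so R = e^0.12 = 1.1275
Risk-neutral probability p = (e^0.12 − 0.8607)/(1.1618 − 0.8607) = 0.2668/0.3011 = 0.8860
Terminal stock prices: S_uu = 189, S_ud = 140, S_dd = 103.7
Terminal payoffs (S − K): max(80.98, 0) = 80.98, max(32, 0) = 32, max(-4.285, 0) = 0
Node u (S = 162.7): V_u = e^(−0.12)·[0.8860·80.9802 + 0.1140·32.0000] = 66.8694
Node d (S = 120.5): V_d = e^(−0.12)·[0.8860·32.0000 + 0.1140·0.0000] = 25.1451
Node 0 (S = 140): V_0 = e^(−0.12)·[0.8860·66.8694 + 0.1140·25.1451] = 55.0880

£55.09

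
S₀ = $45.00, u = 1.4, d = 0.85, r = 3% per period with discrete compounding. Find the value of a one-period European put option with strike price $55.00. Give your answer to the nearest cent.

Risk-neutral probability p = (1 + 0.03 − 0.85)/(1.4 − 0.85) = 0.1800/0.5500 = 0.3273
Terminal stock prices: S_u = 63, S_d = 38.25
Terminal payoffs (K − S): max(-8, 0) = 0, max(16.75, 0) = 16.75
Node 0 (S = 45): V_0 = 1/1.03·[0.3273·0.0000 + 0.6727·16.7500] = 10.9400

$10.94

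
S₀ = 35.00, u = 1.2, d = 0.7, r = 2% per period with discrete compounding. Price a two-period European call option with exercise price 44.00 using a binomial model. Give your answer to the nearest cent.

Risk-neutral probability p = (1 + 0.02 − 0.7)/(1.2 − 0.7) = 0.3200/0.5000 = 0.6400
Terminal stock prices: S_uu = 50.4, S_ud = 29.4, S_dd = 17.15
Terminal payoffs (S − K): max(6.4, 0) = 6.4, max(-14.6, 0) = 0, max(-26.85, 0) = 0
Node u (S = 42): V_u = 1/1.02·[0.6400·6.4000 + 0.3600·0.0000] = 4.0157
Node d (S = 24.5): V_d = 1/1.02·[0.6400·0.0000 + 0.3600·0.0000] = 0.0000
Node 0 (S = 35): V_0 = 1/1.02·[0.6400·4.0157 + 0.3600·0.0000] = 2.5196

2.52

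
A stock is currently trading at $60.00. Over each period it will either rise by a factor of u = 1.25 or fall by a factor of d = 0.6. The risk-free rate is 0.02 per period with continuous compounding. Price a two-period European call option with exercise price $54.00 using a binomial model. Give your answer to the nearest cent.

Risk-neutral probability p = (e^0.02 − 0.6)/(1.25 − 0.6) = 0.4202/0.6500 = 0.6465
Terminal stock prices: S_uu = 93.75, S_ud = 45, S_dd = 21.6
Terminal payoffs (S − K): max(39.75, 0) = 39.75, max(-9, 0) = 0, max(-32.4, 0) = 0
Node u (S = 75): V_u = e^(−0.02)·[0.6465·39.7500 + 0.3535·0.0000] = 25.1881
Node d (S = 36): V_d = e^(−0.02)·[0.6465·0.0000 + 0.3535·0.0000] = 0.0000
Node 0 (S = 60): V_0 = e^(−0.02)·[0.6465·25.1881 + 0.3535·0.0000] = 15.9608

$15.96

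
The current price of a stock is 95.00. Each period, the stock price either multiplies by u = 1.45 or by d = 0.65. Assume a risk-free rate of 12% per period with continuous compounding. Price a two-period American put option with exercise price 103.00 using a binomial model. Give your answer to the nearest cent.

Risk-neutral probability p = (e^0.12 − 0.65)/(1.45 − 0.65) = 0.4775/0.8000 = 0.5969
Terminal stock prices: S_uu = 199.7, S_ud = 89.54, S_dd = 40.14
Terminal payoffs (K − S): max(-96.74, 0) = 0, max(13.46, 0) = 13.46, max(62.86, 0) = 62.86
Node u (S = 137.8): continuation = e^(−0.12)·[0.5969·0.0000 + 0.4031·13.4625] = 4.8134; exercise value = 0.0000 ≤ continuation, so V_u = 4.8134
Node d (S = 61.75): continuation = e^(−0.12)·[0.5969·13.4625 + 0.4031·62.8625] = 29.6028; exercise value = 41.2500 > continuation, so V_d = 41.2500 (exercise)
Node 0 (S = 95): continuation = e^(−0.12)·[0.5969·4.8134 + 0.4031·41.2500] = 17.2968; exercise value = 8.0000 ≤ continuation, so V_0 = 17.2968

17.30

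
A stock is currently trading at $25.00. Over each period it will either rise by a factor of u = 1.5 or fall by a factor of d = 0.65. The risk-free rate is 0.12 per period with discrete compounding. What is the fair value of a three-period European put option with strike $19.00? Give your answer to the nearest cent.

Risk-neutral probability p = (1 + 0.12 − 0.65)/(1.5 − 0.65) = 0.4700/0.8500 = 0.5529
Terminal stock prices: S_uuu = 84.38, S_uud = 36.56, S_udd = 15.84, S_ddd = 6.866
Terminal payoffs (K − S): max(-65.38, 0) = 0, max(-17.56, 0) = 0, max(3.156, 0) = 3.156, max(12.13, 0) = 12.13
Node uu (S = 56.25): V_uu = 1/1.12·[0.5529·0.0000 + 0.4471·0.0000] = 0.0000
Node ud (S = 24.38): V_ud = 1/1.12·[0.5529·0.0000 + 0.4471·3.1562] = 1.2598
Node dd (S = 10.56): V_dd = 1/1.12·[0.5529·3.1562 + 0.4471·12.1344] = 6.4018
Node u (S = 37.5): V_u = 1/1.12·[0.5529·0.0000 + 0.4471·1.2598] = 0.5029
Node d (S = 16.25): V_d = 1/1.12·[0.5529·1.2598 + 0.4471·6.4018] = 3.1773
Node 0 (S = 25): V_0 = 1/1.12·[0.5529·0.5029 + 0.4471·3.1773] = 1.5165

$1.52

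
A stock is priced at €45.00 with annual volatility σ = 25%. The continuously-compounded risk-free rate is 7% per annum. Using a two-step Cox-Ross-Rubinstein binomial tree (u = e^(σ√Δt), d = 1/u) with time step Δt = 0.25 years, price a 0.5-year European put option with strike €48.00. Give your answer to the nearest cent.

CRR parameters: u = e^(σ√Δt) = e^(0.25·√0.25) = 1.1331, d = 1/u = 0.8825
Per-period rate: rΔt = 0.07·0.25 = 0.0175, so R = e^0.0175 = 1.0177
Risk-neutral probability p = (e^0.0175 − 0.8825)/(1.1331 − 0.8825) = 0.1352/0.2507 = 0.5392
Terminal stock prices: S_uu = 57.78, S_ud = 45, S_dd = 35.05
Terminal payoffs (K − S): max(-9.781, 0) = 0, max(3, 0) = 3, max(12.95, 0) = 12.95
Node u (S = 50.99): V_u = e^(−0.0175)·[0.5392·0.0000 + 0.4608·3.0000] = 1.3584
Node d (S = 39.71): V_d = e^(−0.0175)·[0.5392·3.0000 + 0.4608·12.9540] = 7.4549
Node 0 (S = 45): V_0 = e^(−0.0175)·[0.5392·1.3584 + 0.4608·7.4549] = 4.0952

€4.10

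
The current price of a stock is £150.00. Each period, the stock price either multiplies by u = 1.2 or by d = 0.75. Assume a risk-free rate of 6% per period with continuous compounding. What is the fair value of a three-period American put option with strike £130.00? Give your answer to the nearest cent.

£6.95

Risk-neutral probability p = (e^0.06 − 0.75)/(1.2 − 0.75) = 0.3118/0.4500 = 0.6930
Terminal stock prices: S_uuu = 259.2, S_uud = 162, S_udd = 101.2, S_ddd = 63.28
Terminal payoffs (K − S): max(-129.2, 0) = 0, max(-32, 0) = 0, max(28.75, 0) = 28.75, max(66.72, 0) = 66.72
Node uu (S = 216): continuation = e^(−0.06)·[0.6930·0.0000 + 0.3070·0.0000] = 0.0000; exercise value = 0.0000 ≤ continuation, so V_uu = 0.0000
Node ud (S = 135): continuation = e^(−0.06)·[0.6930·0.0000 + 0.3070·28.7500] = 8.3131; exercise value = 0.0000 ≤ continuation, so V_ud = 8.3131
Node dd (S = 84.38): continuation = e^(−0.06)·[0.6930·28.7500 + 0.3070·66.7188] = 38.0544; exercise value = 45.6250 > continuation, so V_dd = 45.6250 (exercise)
Node u (S = 180): continuation = e^(−0.06)·[0.6930·0.0000 + 0.3070·8.3131] = 2.4037; exercise value = 0.0000 ≤ continuation, so V_u = 2.4037
Node d (S = 112.5): continuation = e^(−0.06)·[0.6930·8.3131 + 0.3070·45.6250] = 18.6177; exercise value = 17.5000 ≤ continuation, so V_d = 18.6177
Node 0 (S = 150): continuation = e^(−0.06)·[0.6930·2.4037 + 0.3070·18.6177] = 6.9520; exercise value = 0.0000 ≤ continuation, so V_0 = 6.9520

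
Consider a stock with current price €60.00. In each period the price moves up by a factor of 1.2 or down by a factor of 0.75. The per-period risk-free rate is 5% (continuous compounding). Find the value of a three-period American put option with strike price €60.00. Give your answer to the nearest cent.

Risk-neutral probability p = (e^0.05 − 0.75)/(1.2 − 0.75) = 0.3013/0.4500 = 0.6695
Terminal stock prices: S_uuu = 103.7, S_uud = 64.8, S_udd = 40.5, S_ddd = 25.31
Terminal payoffs (K − S): max(-43.68, 0) = 0, max(-4.8, 0) = 0, max(19.5, 0) = 19.5, max(34.69, 0) = 34.69
Node uu (S = 86.4): continuation = e^(−0.05)·[0.6695·0.0000 + 0.3305·0.0000] = 0.0000; exercise value = 0.0000 ≤ continuation, so V_uu = 0.0000
Node ud (S = 54): continuation = e^(−0.05)·[0.6695·0.0000 + 0.3305·19.5000] = 6.1306; exercise value = 6.0000 ≤ continuation, so V_ud = 6.1306
Node dd (S = 33.75): continuation = e^(−0.05)·[0.6695·19.5000 + 0.3305·34.6875] = 23.3238; exercise value = 26.2500 > continuation, so V_dd = 26.2500 (exercise)
Node u (S = 72): continuation = e^(−0.05)·[0.6695·0.0000 + 0.3305·6.1306] = 1.9274; exercise value = 0.0000 ≤ continuation, so V_u = 1.9274
Node d (S = 45): continuation = e^(−0.05)·[0.6695·6.1306 + 0.3305·26.2500] = 12.1569; exercise value = 15.0000 > continuation, so V_d = 15.0000 (exercise)
Node 0 (S = 60): continuation = e^(−0.05)·[0.6695·1.9274 + 0.3305·15.0000] = 5.9433; exercise value = 0.0000 ≤ continuation, so V_0 = 5.9433

€5.94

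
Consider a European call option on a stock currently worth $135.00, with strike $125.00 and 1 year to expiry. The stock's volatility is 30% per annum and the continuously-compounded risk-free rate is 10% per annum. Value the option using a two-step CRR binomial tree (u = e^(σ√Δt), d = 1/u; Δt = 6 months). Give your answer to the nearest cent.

$28.11

CRR parameters: u = e^(σ√Δt) = e^(0.3·√0.5) = 1.2363, d = 1/u = 0.8089
Per-period rate: rΔt = 0.1·0.5 = 0.05, so R = e^0.05 = 1.0513
Risk-neutral probability p = (e^0.05 − 0.8089)/(1.2363 − 0.8089) = 0.2424/0.4275 = 0.5671
Terminal stock prices: S_uu = 206.3, S_ud = 135, S_dd = 88.32
Terminal payoffs (S − K): max(81.34, 0) = 81.34, max(10, 0) = 10, max(-36.68, 0) = 0
Node u (S = 166.9): V_u = e^(−0.05)·[0.5671·81.3428 + 0.4329·10.0000] = 47.9983
Node d (S = 109.2): V_d = e^(−0.05)·[0.5671·10.0000 + 0.4329·0.0000] = 5.3945
Node 0 (S = 135): V_0 = e^(−0.05)·[0.5671·47.9983 + 0.4329·5.3945] = 28.1141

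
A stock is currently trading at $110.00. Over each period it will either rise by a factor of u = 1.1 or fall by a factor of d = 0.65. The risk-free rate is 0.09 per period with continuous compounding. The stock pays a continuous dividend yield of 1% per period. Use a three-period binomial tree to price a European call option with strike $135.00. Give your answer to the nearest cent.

$7.78

Per-period risk-free factor R = e^0.09 = 1.0942; dividend-adjusted growth = e^(0.09−0.01) = 1.0833.
Risk-neutral probability p = (1.0833 − 0.65)/(1.1 − 0.65) = 0.4333/0.4500 = 0.9629
Terminal stock prices: S_uuu = 146.4, S_uud = 86.52, S_udd = 51.12, S_ddd = 30.21
Terminal payoffs (S − K): max(11.41, 0) = 11.41, max(-48.48, 0) = 0, max(-83.88, 0) = 0, max(-104.8, 0) = 0
Node uu (S = 133.1): V_uu = e^(−0.09)·[0.9629·11.4100 + 0.0371·0.0000] = 10.0407
Node ud (S = 78.65): V_ud = e^(−0.09)·[0.9629·0.0000 + 0.0371·0.0000] = 0.0000
Node dd (S = 46.48): V_dd = e^(−0.09)·[0.9629·0.0000 + 0.0371·0.0000] = 0.0000
Node u (S = 121): V_u = e^(−0.09)·[0.9629·10.0407 + 0.0371·0.0000] = 8.8357
Node d (S = 71.5): V_d = e^(−0.09)·[0.9629·0.0000 + 0.0371·0.0000] = 0.0000
Node 0 (S = 110): V_0 = e^(−0.09)·[0.9629·8.8357 + 0.0371·0.0000] = 7.7753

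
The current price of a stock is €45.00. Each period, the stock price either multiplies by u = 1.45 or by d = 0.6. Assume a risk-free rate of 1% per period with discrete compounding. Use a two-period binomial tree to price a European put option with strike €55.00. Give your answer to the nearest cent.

€17.95

Risk-neutral probability p = (1 + 0.01 − 0.6)/(1.45 − 0.6) = 0.4100/0.8500 = 0.4824
Terminal stock prices: S_uu = 94.61, S_ud = 39.15, S_dd = 16.2
Terminal payoffs (K − S): max(-39.61, 0) = 0, max(15.85, 0) = 15.85, max(38.8, 0) = 38.8
Node u (S = 65.25): V_u = 1/1.01·[0.4824·0.0000 + 0.5176·15.8500] = 8.1235
Node d (S = 27): V_d = 1/1.01·[0.4824·15.8500 + 0.5176·38.8000] = 27.4554
Node 0 (S = 45): V_0 = 1/1.01·[0.4824·8.1235 + 0.5176·27.4554] = 17.9511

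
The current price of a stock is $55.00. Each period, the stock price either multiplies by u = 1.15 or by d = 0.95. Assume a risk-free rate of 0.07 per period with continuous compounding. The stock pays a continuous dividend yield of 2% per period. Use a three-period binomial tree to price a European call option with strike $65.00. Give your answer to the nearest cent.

$3.22

Per-period risk-free factor R = e^0.07 = 1.0725; dividend-adjusted growth = e^(0.07−0.02) = 1.0513.
Risk-neutral probability p = (1.0513 − 0.95)/(1.15 − 0.95) = 0.1013/0.2000 = 0.5064
Terminal stock prices: S_uuu = 83.65, S_uud = 69.1, S_udd = 57.08, S_ddd = 47.16
Terminal payoffs (S − K): max(18.65, 0) = 18.65, max(4.101, 0) = 4.101, max(-7.917, 0) = 0, max(-17.84, 0) = 0
Node uu (S = 72.74): V_uu = e^(−0.07)·[0.5064·18.6481 + 0.4936·4.1006] = 10.6916
Node ud (S = 60.09): V_ud = e^(−0.07)·[0.5064·4.1006 + 0.4936·0.0000] = 1.9360
Node dd (S = 49.64): V_dd = e^(−0.07)·[0.5064·0.0000 + 0.4936·0.0000] = 0.0000
Node u (S = 63.25): V_u = e^(−0.07)·[0.5064·10.6916 + 0.4936·1.9360] = 5.9388
Node d (S = 52.25): V_d = e^(−0.07)·[0.5064·1.9360 + 0.4936·0.0000] = 0.9140
Node 0 (S = 55): V_0 = e^(−0.07)·[0.5064·5.9388 + 0.4936·0.9140] = 3.2246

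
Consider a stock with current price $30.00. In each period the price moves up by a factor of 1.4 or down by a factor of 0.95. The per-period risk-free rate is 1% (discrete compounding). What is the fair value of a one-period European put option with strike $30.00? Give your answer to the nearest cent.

Risk-neutral probability p = (1 + 0.01 − 0.95)/(1.4 − 0.95) = 0.0600/0.4500 = 0.1333
Terminal stock prices: S_u = 42, S_d = 28.5
Terminal payoffs (K − S): max(-12, 0) = 0, max(1.5, 0) = 1.5
Node 0 (S = 30): V_0 = 1/1.01·[0.1333·0.0000 + 0.8667·1.5000] = 1.2871

$1.29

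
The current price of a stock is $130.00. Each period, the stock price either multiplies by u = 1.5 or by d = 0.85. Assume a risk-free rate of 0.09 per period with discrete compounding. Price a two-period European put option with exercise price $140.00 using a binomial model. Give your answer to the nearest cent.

Risk-neutral probability p = (1 + 0.09 − 0.85)/(1.5 − 0.85) = 0.2400/0.6500 = 0.3692
Terminal stock prices: S_uu = 292.5, S_ud = 165.8, S_dd = 93.92
Terminal payoffs (K − S): max(-152.5, 0) = 0, max(-25.75, 0) = 0, max(46.08, 0) = 46.08
Node u (S = 195): V_u = 1/1.09·[0.3692·0.0000 + 0.6308·0.0000] = 0.0000
Node d (S = 110.5): V_d = 1/1.09·[0.3692·0.0000 + 0.6308·46.0750] = 26.6630
Node 0 (S = 130): V_0 = 1/1.09·[0.3692·0.0000 + 0.6308·26.6630] = 15.4296

$15.43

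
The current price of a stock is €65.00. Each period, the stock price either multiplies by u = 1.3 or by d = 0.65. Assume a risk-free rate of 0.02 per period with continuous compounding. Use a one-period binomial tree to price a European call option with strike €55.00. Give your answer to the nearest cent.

Risk-neutral probability p = (e^0.02 − 0.65)/(1.3 − 0.65) = 0.3702/0.6500 = 0.5695
Terminal stock prices: S_u = 84.5, S_d = 42.25
Terminal payoffs (S − K): max(29.5, 0) = 29.5, max(-12.75, 0) = 0
Node 0 (S = 65): V_0 = e^(−0.02)·[0.5695·29.5000 + 0.4305·0.0000] = 16.4688

€16.47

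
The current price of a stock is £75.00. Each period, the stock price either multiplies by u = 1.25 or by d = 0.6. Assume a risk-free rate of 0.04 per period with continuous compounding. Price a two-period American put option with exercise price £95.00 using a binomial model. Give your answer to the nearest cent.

Risk-neutral probability p = (e^0.04 − 0.6)/(1.25 − 0.6) = 0.4408/0.6500 = 0.6782
Terminal stock prices: S_uu = 117.2, S_ud = 56.25, S_dd = 27
Terminal payoffs (K − S): max(-22.19, 0) = 0, max(38.75, 0) = 38.75, max(68, 0) = 68
Node u (S = 93.75): continuation = e^(−0.04)·[0.6782·0.0000 + 0.3218·38.7500] = 11.9819; exercise value = 1.2500 ≤ continuation, so V_u = 11.9819
Node d (S = 45): continuation = e^(−0.04)·[0.6782·38.7500 + 0.3218·68.0000] = 46.2750; exercise value = 50.0000 > continuation, so V_d = 50.0000 (exercise)
Node 0 (S = 75): continuation = e^(−0.04)·[0.6782·11.9819 + 0.3218·50.0000] = 23.2677; exercise value = 20.0000 ≤ continuation, so V_0 = 23.2677

£23.27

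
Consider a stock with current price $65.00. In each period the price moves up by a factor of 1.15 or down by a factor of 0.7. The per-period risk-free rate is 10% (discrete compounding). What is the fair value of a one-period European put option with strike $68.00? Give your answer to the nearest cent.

Risk-neutral probability p = (1 + 0.1 − 0.7)/(1.15 − 0.7) = 0.4000/0.4500 = 0.8889
Terminal stock prices: S_u = 74.75, S_d = 45.5
Terminal payoffs (K − S): max(-6.75, 0) = 0, max(22.5, 0) = 22.5
Node 0 (S = 65): V_0 = 1/1.1·[0.8889·0.0000 + 0.1111·22.5000] = 2.2727

$2.27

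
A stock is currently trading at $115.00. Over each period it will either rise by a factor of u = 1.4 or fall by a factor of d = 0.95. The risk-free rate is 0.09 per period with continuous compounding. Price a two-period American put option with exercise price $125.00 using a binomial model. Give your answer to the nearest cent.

Risk-neutral probability p = (e^0.09 − 0.95)/(1.4 − 0.95) = 0.1442/0.4500 = 0.3204
Terminal stock prices: S_uu = 225.4, S_ud = 152.9, S_dd = 103.8
Terminal payoffs (K − S): max(-100.4, 0) = 0, max(-27.95, 0) = 0, max(21.21, 0) = 21.21
Node u (S = 161): continuation = e^(−0.09)·[0.3204·0.0000 + 0.6796·0.0000] = 0.0000; exercise value = 0.0000 ≤ continuation, so V_u = 0.0000
Node d (S = 109.2): continuation = e^(−0.09)·[0.3204·0.0000 + 0.6796·21.2125] = 13.1755; exercise value = 15.7500 > continuation, so V_d = 15.7500 (exercise)
Node 0 (S = 115): continuation = e^(−0.09)·[0.3204·0.0000 + 0.6796·15.7500] = 9.7826; exercise value = 10.0000 > continuation, so V_0 = 10.0000 (exercise)

$10.00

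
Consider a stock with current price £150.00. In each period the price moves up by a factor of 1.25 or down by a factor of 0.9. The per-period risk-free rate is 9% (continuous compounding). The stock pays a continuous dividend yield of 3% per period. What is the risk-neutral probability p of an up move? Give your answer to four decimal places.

Per-period risk-free factor R = e^0.09 = 1.0942; dividend-adjusted growth = e^(0.09−0.03) = 1.0618.
Risk-neutral probability p = (1.0618 − 0.9)/(1.25 − 0.9) = 0.1618/0.3500 = 0.4624

p = 0.4624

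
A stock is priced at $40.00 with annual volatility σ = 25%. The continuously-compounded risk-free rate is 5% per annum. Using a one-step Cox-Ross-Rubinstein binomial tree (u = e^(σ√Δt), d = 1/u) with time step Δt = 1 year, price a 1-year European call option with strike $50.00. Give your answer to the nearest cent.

$0.70

CRR parameters: u = e^(σ√Δt) = e^(0.25·√1) = 1.2840, d = 1/u = 0.7788
Per-period rate: rΔt = 0.05·1 = 0.05, so R = e^0.05 = 1.0513
Risk-neutral probability p = (e^0.05 − 0.7788)/(1.2840 − 0.7788) = 0.2725/0.5052 = 0.5393
Terminal stock prices: S_u = 51.36, S_d = 31.15
Terminal payoffs (S − K): max(1.361, 0) = 1.361, max(-18.85, 0) = 0
Node 0 (S = 40): V_0 = e^(−0.05)·[0.5393·1.3610 + 0.4607·0.0000] = 0.6982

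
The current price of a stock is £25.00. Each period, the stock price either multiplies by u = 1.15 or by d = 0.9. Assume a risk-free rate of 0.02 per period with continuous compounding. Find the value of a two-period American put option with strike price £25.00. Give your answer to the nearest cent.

Risk-neutral probability p = (e^0.02 − 0.9)/(1.15 − 0.9) = 0.1202/0.2500 = 0.4808
Terminal stock prices: S_uu = 33.06, S_ud = 25.87, S_dd = 20.25
Terminal payoffs (K − S): max(-8.062, 0) = 0, max(-0.875, 0) = 0, max(4.75, 0) = 4.75
Node u (S = 28.75): continuation = e^(−0.02)·[0.4808·0.0000 + 0.5192·0.0000] = 0.0000; exercise value = 0.0000 ≤ continuation, so V_u = 0.0000
Node d (S = 22.5): continuation = e^(−0.02)·[0.4808·0.0000 + 0.5192·4.7500] = 2.4173; exercise value = 2.5000 > continuation, so V_d = 2.5000 (exercise)
Node 0 (S = 25): continuation = e^(−0.02)·[0.4808·0.0000 + 0.5192·2.5000] = 1.2723; exercise value = 0.0000 ≤ continuation, so V_0 = 1.2723

£1.27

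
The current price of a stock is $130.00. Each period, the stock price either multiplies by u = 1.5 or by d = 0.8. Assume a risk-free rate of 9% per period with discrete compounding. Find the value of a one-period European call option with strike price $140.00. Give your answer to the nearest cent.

Risk-neutral probability p = (1 + 0.09 − 0.8)/(1.5 − 0.8) = 0.2900/0.7000 = 0.4143
Terminal stock prices: S_u = 195, S_d = 104
Terminal payoffs (S − K): max(55, 0) = 55, max(-36, 0) = 0
Node 0 (S = 130): V_0 = 1/1.09·[0.4143·55.0000 + 0.5857·0.0000] = 20.9043

$20.90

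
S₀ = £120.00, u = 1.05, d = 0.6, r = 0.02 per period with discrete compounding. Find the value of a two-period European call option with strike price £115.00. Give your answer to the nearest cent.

Risk-neutral probability p = (1 + 0.02 − 0.6)/(1.05 − 0.6) = 0.4200/0.4500 = 0.9333
Terminal stock prices: S_uu = 132.3, S_ud = 75.6, S_dd = 43.2
Terminal payoffs (S − K): max(17.3, 0) = 17.3, max(-39.4, 0) = 0, max(-71.8, 0) = 0
Node u (S = 126): V_u = 1/1.02·[0.9333·17.3000 + 0.0667·0.0000] = 15.8301
Node d (S = 72): V_d = 1/1.02·[0.9333·0.0000 + 0.0667·0.0000] = 0.0000
Node 0 (S = 120): V_0 = 1/1.02·[0.9333·15.8301 + 0.0667·0.0000] = 14.4850

£14.49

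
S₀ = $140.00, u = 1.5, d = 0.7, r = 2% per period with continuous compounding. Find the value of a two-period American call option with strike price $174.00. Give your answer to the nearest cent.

Risk-neutral probability p = (e^0.02 − 0.7)/(1.5 − 0.7) = 0.3202/0.8000 = 0.4003
Terminal stock prices: S_uu = 315, S_ud = 147, S_dd = 68.6
Terminal payoffs (S − K): max(141, 0) = 141, max(-27, 0) = 0, max(-105.4, 0) = 0
Node u (S = 210): continuation = e^(−0.02)·[0.4003·141.0000 + 0.5997·0.0000] = 55.3180; exercise value = 36.0000 ≤ continuation, so V_u = 55.3180
Node d (S = 98): continuation = e^(−0.02)·[0.4003·0.0000 + 0.5997·0.0000] = 0.0000; exercise value = 0.0000 ≤ continuation, so V_d = 0.0000
Node 0 (S = 140): continuation = e^(−0.02)·[0.4003·55.3180 + 0.5997·0.0000] = 21.7027; exercise value = 0.0000 ≤ continuation, so V_0 = 21.7027

$21.70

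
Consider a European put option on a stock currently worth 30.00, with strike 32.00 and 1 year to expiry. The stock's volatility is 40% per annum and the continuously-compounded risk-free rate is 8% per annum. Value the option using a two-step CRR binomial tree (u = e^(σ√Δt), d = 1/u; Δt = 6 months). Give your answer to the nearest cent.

4.36

CRR parameters: u = e^(σ√Δt) = e^(0.4·√0.5) = 1.3269, d = 1/u = 0.7536
Per-period rate: rΔt = 0.08·0.5 = 0.04, so R = e^0.04 = 1.0408
Risk-neutral probability p = (e^0.04 − 0.7536)/(1.3269 − 0.7536) = 0.2872/0.5733 = 0.5009
Terminal stock prices: S_uu = 52.82, S_ud = 30, S_dd = 17.04
Terminal payoffs (K − S): max(-20.82, 0) = 0, max(2, 0) = 2, max(14.96, 0) = 14.96
Node u (S = 39.81): V_u = e^(−0.04)·[0.5009·0.0000 + 0.4991·2.0000] = 0.9590
Node d (S = 22.61): V_d = e^(−0.04)·[0.5009·2.0000 + 0.4991·14.9609] = 8.1361
Node 0 (S = 30): V_0 = e^(−0.04)·[0.5009·0.9590 + 0.4991·8.1361] = 4.3627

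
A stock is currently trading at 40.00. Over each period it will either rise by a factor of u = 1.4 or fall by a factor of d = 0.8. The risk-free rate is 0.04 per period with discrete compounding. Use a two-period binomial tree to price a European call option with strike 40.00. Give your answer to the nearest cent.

7.81

Risk-neutral probability p = (1 + 0.04 − 0.8)/(1.4 − 0.8) = 0.2400/0.6000 = 0.4000
Terminal stock prices: S_uu = 78.4, S_ud = 44.8, S_dd = 25.6
Terminal payoffs (S − K): max(38.4, 0) = 38.4, max(4.8, 0) = 4.8, max(-14.4, 0) = 0
Node u (S = 56): V_u = 1/1.04·[0.4000·38.4000 + 0.6000·4.8000] = 17.5385
Node d (S = 32): V_d = 1/1.04·[0.4000·4.8000 + 0.6000·0.0000] = 1.8462
Node 0 (S = 40): V_0 = 1/1.04·[0.4000·17.5385 + 0.6000·1.8462] = 7.8107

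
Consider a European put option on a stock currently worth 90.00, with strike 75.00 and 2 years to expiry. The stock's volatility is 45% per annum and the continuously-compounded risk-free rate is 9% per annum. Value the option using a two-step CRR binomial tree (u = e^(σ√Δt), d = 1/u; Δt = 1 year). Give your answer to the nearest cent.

8.33

CRR parameters: u = e^(σ√Δt) = e^(0.45·√1) = 1.5683, d = 1/u = 0.6376
Per-period rate: rΔt = 0.09·1 = 0.09, so R = e^0.09 = 1.0942
Risk-neutral probability p = (e^0.09 − 0.6376)/(1.5683 − 0.6376) = 0.4565/0.9307 = 0.4905
Terminal stock prices: S_uu = 221.4, S_ud = 90, S_dd = 36.59
Terminal payoffs (K − S): max(-146.4, 0) = 0, max(-15, 0) = 0, max(38.41, 0) = 38.41
Node u (S = 141.1): V_u = e^(−0.09)·[0.4905·0.0000 + 0.5095·0.0000] = 0.0000
Node d (S = 57.39): V_d = e^(−0.09)·[0.4905·0.0000 + 0.5095·38.4087] = 17.8832
Node 0 (S = 90): V_0 = e^(−0.09)·[0.4905·0.0000 + 0.5095·17.8832] = 8.3265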